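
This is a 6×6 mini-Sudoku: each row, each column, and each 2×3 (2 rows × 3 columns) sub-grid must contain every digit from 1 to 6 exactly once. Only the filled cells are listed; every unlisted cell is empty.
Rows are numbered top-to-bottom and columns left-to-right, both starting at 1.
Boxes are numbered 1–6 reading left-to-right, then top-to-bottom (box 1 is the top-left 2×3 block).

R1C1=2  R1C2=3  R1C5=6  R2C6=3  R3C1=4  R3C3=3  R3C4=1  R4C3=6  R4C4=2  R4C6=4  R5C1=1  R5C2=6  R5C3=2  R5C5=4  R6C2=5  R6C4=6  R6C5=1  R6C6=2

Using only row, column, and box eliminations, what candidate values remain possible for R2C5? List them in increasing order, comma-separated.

Row 2 already contains {3}.
Column 5 already contains {1, 4, 6}.
Its 2×3 block (box 2) already contains {3, 6}.
Removing those from 1–6 leaves {2, 5} as the candidates for R2C5.

2,5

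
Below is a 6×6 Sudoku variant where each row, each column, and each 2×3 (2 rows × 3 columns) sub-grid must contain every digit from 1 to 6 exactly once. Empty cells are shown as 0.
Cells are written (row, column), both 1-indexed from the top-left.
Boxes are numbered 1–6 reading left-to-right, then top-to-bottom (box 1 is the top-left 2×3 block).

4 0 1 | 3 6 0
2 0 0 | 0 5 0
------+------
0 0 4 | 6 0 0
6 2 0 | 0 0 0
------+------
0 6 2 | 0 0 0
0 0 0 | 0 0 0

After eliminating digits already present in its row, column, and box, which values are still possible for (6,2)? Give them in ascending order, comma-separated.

Row 6 already contains {}.
Column 2 already contains {2, 6}.
Its 2×3 block (box 5) already contains {2, 6}.
Removing those from 1–6 leaves {1, 3, 4, 5} as the candidates for (6,2).

1,3,4,5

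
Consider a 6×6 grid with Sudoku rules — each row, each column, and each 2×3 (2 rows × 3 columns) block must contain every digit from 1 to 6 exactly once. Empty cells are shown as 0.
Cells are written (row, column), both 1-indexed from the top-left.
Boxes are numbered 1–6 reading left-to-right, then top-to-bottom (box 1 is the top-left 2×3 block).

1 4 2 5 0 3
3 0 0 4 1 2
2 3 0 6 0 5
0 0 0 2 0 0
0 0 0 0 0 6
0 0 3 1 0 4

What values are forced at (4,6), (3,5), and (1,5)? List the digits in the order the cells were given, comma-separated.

1,4,6

For (4,6):
  Row 4 already contains {2}.
  Column 6 already contains {2, 3, 4, 5, 6}.
  Its 2×3 block (box 4) already contains {2, 5, 6}.
  The only value from 1–6 not eliminated is 1, so (4,6) = 1.
For (3,5):
  Row 3 already contains {2, 3, 5, 6}.
  Column 5 already contains {1}.
  Its 2×3 block (box 4) already contains {2, 5, 6}.
  The only value from 1–6 not eliminated is 4, so (3,5) = 4.
For (1,5):
  Row 1 already contains {1, 2, 3, 4, 5}.
  Column 5 already contains {1}.
  Its 2×3 block (box 2) already contains {1, 2, 3, 4, 5}.
  The only value from 1–6 not eliminated is 6, so (1,5) = 6.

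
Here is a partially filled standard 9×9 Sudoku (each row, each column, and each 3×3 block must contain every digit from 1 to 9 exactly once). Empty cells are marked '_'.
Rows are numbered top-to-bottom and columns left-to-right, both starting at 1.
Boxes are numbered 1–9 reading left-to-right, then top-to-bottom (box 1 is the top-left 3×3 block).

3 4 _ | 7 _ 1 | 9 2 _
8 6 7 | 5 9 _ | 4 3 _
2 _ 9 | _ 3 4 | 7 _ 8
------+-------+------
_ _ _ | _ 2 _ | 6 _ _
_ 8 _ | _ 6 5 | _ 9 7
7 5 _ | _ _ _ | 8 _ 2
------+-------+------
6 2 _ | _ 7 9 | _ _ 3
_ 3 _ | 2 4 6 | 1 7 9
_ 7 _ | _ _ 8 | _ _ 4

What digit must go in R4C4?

Cell R4C4 itself could take any of {1, 3, 4, 8, 9} by direct elimination.
Consider where 8 can go in column 4.
R3C4 is out (row 3 already has a 8).
R5C4 is out (row 5 already has a 8).
R6C4 is out (row 6 already has a 8).
R7C4 is out (box 8 already has a 8).
R9C4 is out (row 9 already has a 8).
So the only cell in column 4 that can hold 8 is R4C4.
Therefore R4C4 = 8.

8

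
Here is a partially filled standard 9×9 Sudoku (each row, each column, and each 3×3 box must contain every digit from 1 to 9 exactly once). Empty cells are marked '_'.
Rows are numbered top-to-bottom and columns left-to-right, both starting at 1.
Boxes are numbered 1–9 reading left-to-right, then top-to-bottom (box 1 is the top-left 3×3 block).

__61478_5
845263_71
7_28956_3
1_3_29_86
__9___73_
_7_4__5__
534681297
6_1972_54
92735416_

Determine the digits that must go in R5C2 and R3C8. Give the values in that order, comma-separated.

For R5C2:
  Consider where 6 can go in column 2.
  R1C2 is out (row 1 already has a 6).
  R3C2 is out (row 3 already has a 6).
  R4C2 is out (row 4 already has a 6).
  R8C2 is out (row 8 already has a 6).
  So the only cell in column 2 that can hold 6 is R5C2.
  So R5C2 = 6.
For R3C8:
  Row 3 already contains {2, 3, 5, 6, 7, 8, 9}.
  Column 8 already contains {3, 5, 6, 7, 8, 9}.
  Its 3×3 block (box 3) already contains {1, 3, 5, 6, 7, 8}.
  The only value from 1–9 not eliminated is 4, so R3C8 = 4.

6,4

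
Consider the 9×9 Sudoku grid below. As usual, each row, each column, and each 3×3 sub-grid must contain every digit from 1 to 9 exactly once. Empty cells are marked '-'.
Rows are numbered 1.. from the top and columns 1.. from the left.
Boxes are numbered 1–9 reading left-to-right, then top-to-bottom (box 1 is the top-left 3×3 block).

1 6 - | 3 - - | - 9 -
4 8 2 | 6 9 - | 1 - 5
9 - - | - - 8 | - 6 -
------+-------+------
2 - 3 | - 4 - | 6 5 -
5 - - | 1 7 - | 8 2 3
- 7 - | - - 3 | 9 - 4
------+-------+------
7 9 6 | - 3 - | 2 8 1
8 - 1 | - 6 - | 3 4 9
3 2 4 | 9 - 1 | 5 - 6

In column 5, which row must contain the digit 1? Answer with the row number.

Consider where 1 can go in column 5.
row 1, column 5 is out (row 1 already has a 1).
row 6, column 5 is out (box 5 already has a 1).
row 9, column 5 is out (row 9 already has a 1).
So the only cell in column 5 that can hold 1 is row 3, column 5.
That is row 3.

3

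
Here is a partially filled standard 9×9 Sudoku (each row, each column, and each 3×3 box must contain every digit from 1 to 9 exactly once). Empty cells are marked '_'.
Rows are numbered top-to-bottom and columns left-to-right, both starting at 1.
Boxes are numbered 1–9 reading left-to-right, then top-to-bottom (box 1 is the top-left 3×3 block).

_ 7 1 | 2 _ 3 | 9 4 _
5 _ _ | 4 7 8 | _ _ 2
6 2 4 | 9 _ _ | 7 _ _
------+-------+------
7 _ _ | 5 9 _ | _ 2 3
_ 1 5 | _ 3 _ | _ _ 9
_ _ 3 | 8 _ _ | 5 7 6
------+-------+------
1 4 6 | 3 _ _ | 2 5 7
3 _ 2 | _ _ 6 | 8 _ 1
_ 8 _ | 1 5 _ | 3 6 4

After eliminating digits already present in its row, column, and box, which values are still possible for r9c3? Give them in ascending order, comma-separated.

7,9

Row 9 already contains {1, 3, 4, 5, 6, 8}.
Column 3 already contains {1, 2, 3, 4, 5, 6}.
Its 3×3 block (box 7) already contains {1, 2, 3, 4, 6, 8}.
Removing those from 1–9 leaves {7, 9} as the candidates for r9c3.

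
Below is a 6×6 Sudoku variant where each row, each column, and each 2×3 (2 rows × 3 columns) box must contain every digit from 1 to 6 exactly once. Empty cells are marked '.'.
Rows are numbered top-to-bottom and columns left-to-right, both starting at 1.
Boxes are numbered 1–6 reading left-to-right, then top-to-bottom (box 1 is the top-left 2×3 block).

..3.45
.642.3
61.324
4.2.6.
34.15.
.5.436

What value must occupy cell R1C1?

1

Cell R1C1 itself could take any of {1, 2} by direct elimination.
Consider where 1 can go in row 1.
R1C2 is out (column 2 already has a 1).
R1C4 is out (column 4 already has a 1).
So the only cell in row 1 that can hold 1 is R1C1.
Therefore R1C1 = 1.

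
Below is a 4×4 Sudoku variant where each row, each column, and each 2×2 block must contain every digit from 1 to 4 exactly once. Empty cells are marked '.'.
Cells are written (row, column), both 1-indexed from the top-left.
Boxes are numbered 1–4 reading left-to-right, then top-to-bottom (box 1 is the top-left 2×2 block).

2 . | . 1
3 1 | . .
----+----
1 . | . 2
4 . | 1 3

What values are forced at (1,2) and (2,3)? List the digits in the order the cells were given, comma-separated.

4,2

For (1,2):
  Row 1 already contains {1, 2}.
  Column 2 already contains {1}.
  Its 2×2 block (box 1) already contains {1, 2, 3}.
  The only value from 1–4 not eliminated is 4, so (1,2) = 4.
For (2,3):
  Consider where 2 can go in row 2.
  (2,4) is out (column 4 already has a 2).
  So the only cell in row 2 that can hold 2 is (2,3).
  So (2,3) = 2.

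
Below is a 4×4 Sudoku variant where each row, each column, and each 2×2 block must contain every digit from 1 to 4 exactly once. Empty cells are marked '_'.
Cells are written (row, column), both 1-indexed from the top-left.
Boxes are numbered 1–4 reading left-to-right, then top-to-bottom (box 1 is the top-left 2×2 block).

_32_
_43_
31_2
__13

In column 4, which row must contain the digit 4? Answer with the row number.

1

Consider where 4 can go in column 4.
(2,4) is out (row 2 already has a 4).
So the only cell in column 4 that can hold 4 is (1,4).
That is row 1.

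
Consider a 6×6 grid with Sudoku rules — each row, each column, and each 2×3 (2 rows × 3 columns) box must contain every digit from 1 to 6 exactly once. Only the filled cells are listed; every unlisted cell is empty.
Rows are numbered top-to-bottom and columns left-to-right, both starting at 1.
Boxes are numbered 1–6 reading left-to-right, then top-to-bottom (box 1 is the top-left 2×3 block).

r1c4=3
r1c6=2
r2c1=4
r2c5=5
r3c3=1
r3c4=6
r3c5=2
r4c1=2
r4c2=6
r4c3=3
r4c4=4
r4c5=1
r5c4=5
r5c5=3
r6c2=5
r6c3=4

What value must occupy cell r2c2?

3

Cell r2c2 itself could take any of {1, 2, 3} by direct elimination.
Consider where 3 can go in row 2.
r2c3 is out (column 3 already has a 3).
r2c4 is out (column 4 already has a 3).
r2c6 is out (box 2 already has a 3).
So the only cell in row 2 that can hold 3 is r2c2.
Therefore r2c2 = 3.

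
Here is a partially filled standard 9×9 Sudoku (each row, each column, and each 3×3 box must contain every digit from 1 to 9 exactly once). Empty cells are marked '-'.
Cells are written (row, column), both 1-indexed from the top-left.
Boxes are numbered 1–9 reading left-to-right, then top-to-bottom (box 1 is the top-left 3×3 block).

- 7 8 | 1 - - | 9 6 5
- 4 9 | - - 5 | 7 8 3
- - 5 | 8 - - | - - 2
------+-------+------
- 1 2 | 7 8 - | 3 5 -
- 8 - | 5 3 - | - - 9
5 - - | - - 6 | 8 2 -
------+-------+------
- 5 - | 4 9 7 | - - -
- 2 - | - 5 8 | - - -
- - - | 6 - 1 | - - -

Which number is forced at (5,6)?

2

Cell (5,6) itself could take any of {2, 4} by direct elimination.
Consider where 2 can go in row 5.
(5,1) is out (box 4 already has a 2).
(5,3) is out (column 3 already has a 2).
(5,7) is out (box 6 already has a 2).
(5,8) is out (column 8 already has a 2).
So the only cell in row 5 that can hold 2 is (5,6).
Therefore (5,6) = 2.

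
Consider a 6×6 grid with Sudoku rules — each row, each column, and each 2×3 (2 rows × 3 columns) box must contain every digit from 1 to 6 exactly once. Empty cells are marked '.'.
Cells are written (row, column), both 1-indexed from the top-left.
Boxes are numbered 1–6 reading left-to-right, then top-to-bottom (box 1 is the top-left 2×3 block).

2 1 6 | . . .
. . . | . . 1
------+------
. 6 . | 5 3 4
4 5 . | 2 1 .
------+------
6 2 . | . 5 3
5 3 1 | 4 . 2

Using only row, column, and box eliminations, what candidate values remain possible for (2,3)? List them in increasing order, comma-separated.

3,4,5

Row 2 already contains {1}.
Column 3 already contains {1, 6}.
Its 2×3 block (box 1) already contains {1, 2, 6}.
Removing those from 1–6 leaves {3, 4, 5} as the candidates for (2,3).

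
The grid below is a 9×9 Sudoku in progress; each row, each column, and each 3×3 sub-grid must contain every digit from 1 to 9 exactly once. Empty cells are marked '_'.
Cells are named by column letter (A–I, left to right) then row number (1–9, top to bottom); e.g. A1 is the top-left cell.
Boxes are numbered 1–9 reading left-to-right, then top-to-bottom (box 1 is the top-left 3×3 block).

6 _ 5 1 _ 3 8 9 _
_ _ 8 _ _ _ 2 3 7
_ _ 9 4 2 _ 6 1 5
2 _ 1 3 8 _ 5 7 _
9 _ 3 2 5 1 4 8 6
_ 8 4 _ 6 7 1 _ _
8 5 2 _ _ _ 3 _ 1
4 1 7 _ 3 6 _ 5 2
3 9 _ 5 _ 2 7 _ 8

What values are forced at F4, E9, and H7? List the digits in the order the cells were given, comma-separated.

4,1,6

For F4:
  Consider where 4 can go in box 5.
  D6 is out (row 6 already has a 4).
  So the only cell in box 5 that can hold 4 is F4.
  So F4 = 4.
For E9:
  Consider where 1 can go in row 9.
  C9 is out (column C already has a 1).
  H9 is out (column H already has a 1).
  So the only cell in row 9 that can hold 1 is E9.
  So E9 = 1.
For H7:
  Consider where 6 can go in row 7.
  D7 is out (box 8 already has a 6).
  E7 is out (column E already has a 6).
  F7 is out (column F already has a 6).
  So the only cell in row 7 that can hold 6 is H7.
  So H7 = 6.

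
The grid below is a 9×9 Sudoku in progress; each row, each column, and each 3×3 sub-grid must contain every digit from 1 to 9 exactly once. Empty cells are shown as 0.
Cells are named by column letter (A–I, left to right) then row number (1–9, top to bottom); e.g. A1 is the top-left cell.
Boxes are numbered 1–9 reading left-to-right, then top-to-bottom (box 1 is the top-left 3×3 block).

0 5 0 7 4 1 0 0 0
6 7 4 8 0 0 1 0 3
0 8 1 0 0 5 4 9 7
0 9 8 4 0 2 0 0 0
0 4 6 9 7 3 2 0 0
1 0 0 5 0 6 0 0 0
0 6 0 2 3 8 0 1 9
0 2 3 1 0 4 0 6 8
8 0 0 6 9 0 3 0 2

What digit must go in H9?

4

Cell H9 itself could take any of {4, 5, 7} by direct elimination.
Consider where 4 can go in box 9.
G7 is out (column G already has a 4).
G8 is out (row 8 already has a 4).
So the only cell in box 9 that can hold 4 is H9.
Therefore H9 = 4.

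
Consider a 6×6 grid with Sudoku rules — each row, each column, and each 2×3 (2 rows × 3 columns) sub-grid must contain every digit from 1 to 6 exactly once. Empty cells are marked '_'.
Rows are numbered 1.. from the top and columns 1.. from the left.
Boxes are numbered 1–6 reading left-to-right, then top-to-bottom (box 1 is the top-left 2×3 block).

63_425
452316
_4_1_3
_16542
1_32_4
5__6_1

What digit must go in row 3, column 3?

Row 3 already contains {1, 3, 4}.
Column 3 already contains {2, 3, 6}.
Its 2×3 block (box 3) already contains {1, 4, 6}.
The only value from 1–6 not eliminated is 5, so row 3, column 3 = 5.

5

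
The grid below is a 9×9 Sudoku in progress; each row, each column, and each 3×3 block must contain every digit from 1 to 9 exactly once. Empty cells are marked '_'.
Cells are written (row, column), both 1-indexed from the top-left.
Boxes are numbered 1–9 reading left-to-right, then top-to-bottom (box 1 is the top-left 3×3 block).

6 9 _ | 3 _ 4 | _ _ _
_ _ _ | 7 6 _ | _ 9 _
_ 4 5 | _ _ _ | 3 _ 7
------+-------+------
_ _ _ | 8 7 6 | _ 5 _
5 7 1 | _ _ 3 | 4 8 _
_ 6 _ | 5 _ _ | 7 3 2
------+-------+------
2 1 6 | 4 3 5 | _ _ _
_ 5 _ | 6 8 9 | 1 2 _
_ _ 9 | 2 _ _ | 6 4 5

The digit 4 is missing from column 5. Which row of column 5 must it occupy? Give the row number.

Consider where 4 can go in column 5.
(1,5) is out (row 1 already has a 4).
(3,5) is out (row 3 already has a 4).
(5,5) is out (row 5 already has a 4).
(9,5) is out (row 9 already has a 4).
So the only cell in column 5 that can hold 4 is (6,5).
That is row 6.

6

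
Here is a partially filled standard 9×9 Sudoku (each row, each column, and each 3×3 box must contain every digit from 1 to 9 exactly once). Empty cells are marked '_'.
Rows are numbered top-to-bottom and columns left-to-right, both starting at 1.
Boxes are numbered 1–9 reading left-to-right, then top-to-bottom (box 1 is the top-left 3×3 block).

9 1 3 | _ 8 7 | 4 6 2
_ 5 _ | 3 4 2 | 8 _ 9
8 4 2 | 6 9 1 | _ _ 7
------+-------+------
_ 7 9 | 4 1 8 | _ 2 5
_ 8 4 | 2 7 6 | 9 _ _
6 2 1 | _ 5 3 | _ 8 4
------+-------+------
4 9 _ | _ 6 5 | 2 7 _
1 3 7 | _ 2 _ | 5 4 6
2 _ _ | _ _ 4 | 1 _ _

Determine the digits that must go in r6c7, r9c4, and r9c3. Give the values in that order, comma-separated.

7,7,5

For r6c7:
  Row 6 already contains {1, 2, 3, 4, 5, 6, 8}.
  Column 7 already contains {1, 2, 4, 5, 8, 9}.
  Its 3×3 block (box 6) already contains {2, 4, 5, 8, 9}.
  The only value from 1–9 not eliminated is 7, so r6c7 = 7.
For r9c4:
  Consider where 7 can go in box 8.
  r7c4 is out (row 7 already has a 7).
  r8c4 is out (row 8 already has a 7).
  r8c6 is out (row 8 already has a 7).
  r9c5 is out (column 5 already has a 7).
  So the only cell in box 8 that can hold 7 is r9c4.
  So r9c4 = 7.
For r9c3:
  Consider where 5 can go in box 7.
  r7c3 is out (row 7 already has a 5).
  r9c2 is out (column 2 already has a 5).
  So the only cell in box 7 that can hold 5 is r9c3.
  So r9c3 = 5.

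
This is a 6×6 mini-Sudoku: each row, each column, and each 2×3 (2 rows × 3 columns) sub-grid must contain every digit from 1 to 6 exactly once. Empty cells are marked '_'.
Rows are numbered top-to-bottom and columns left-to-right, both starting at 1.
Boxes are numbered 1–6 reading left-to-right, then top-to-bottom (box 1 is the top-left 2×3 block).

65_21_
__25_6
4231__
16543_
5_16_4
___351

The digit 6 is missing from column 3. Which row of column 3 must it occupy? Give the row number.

6

Consider where 6 can go in column 3.
r1c3 is out (row 1 already has a 6).
So the only cell in column 3 that can hold 6 is r6c3.
That is row 6.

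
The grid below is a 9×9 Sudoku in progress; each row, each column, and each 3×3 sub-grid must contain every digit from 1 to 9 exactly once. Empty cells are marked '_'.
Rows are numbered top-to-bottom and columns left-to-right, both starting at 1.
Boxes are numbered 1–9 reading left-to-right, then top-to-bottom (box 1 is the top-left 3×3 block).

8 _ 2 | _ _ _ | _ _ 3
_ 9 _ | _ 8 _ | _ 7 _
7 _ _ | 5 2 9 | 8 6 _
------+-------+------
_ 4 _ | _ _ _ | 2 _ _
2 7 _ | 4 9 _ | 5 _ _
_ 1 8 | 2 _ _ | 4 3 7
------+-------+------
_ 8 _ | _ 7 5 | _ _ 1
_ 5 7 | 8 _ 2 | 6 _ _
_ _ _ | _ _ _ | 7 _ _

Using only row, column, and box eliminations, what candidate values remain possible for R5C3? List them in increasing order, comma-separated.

3,6

Row 5 already contains {2, 4, 5, 7, 9}.
Column 3 already contains {2, 7, 8}.
Its 3×3 block (box 4) already contains {1, 2, 4, 7, 8}.
Removing those from 1–9 leaves {3, 6} as the candidates for R5C3.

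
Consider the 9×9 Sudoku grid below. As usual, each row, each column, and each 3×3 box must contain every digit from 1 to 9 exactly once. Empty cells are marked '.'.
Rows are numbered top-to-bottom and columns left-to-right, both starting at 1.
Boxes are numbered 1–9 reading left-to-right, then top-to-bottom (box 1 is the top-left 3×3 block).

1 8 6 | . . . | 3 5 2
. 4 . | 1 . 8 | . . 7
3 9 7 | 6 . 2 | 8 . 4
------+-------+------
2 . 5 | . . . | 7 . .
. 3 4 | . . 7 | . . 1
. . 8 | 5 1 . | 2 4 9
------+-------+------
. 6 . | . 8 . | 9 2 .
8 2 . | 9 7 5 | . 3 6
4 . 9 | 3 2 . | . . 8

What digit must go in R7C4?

Row 7 already contains {2, 6, 8, 9}.
Column 4 already contains {1, 3, 5, 6, 9}.
Its 3×3 block (box 8) already contains {2, 3, 5, 7, 8, 9}.
The only value from 1–9 not eliminated is 4, so R7C4 = 4.

4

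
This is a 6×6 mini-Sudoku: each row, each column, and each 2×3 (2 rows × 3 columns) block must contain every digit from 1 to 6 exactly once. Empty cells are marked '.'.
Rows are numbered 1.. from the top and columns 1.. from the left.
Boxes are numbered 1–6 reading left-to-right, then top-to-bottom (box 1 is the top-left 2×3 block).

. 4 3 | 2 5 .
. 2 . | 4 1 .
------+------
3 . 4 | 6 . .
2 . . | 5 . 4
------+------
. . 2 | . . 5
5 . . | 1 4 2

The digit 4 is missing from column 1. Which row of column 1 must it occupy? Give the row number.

Consider where 4 can go in column 1.
row 1, column 1 is out (row 1 already has a 4).
row 2, column 1 is out (row 2 already has a 4).
So the only cell in column 1 that can hold 4 is row 5, column 1.
That is row 5.

5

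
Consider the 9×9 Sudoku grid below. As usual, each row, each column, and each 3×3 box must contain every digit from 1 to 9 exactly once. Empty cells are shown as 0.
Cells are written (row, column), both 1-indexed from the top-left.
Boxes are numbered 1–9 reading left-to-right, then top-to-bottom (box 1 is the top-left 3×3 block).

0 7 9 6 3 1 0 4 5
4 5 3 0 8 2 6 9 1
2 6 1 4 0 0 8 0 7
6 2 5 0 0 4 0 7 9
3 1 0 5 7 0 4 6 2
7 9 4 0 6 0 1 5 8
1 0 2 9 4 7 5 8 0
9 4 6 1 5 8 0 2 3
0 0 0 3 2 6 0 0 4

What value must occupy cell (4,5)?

1

Row 4 already contains {2, 4, 5, 6, 7, 9}.
Column 5 already contains {2, 3, 4, 5, 6, 7, 8}.
Its 3×3 block (box 5) already contains {4, 5, 6, 7}.
The only value from 1–9 not eliminated is 1, so (4,5) = 1.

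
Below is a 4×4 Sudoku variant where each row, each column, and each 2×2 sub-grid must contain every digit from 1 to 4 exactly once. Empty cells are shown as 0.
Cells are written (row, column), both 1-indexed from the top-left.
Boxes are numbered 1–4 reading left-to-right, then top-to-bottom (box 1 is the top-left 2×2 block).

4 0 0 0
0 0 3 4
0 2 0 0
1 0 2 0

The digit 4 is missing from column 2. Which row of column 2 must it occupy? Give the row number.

4

Consider where 4 can go in column 2.
(1,2) is out (row 1 already has a 4).
(2,2) is out (row 2 already has a 4).
So the only cell in column 2 that can hold 4 is (4,2).
That is row 4.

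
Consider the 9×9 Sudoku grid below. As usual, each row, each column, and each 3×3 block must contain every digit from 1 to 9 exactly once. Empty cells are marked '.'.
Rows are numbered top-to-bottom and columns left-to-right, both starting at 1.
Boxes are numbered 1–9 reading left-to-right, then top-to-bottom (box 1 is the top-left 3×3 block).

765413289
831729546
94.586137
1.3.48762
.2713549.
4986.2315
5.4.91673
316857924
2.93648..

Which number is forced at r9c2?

7

Row 9 already contains {2, 3, 4, 6, 8, 9}.
Column 2 already contains {1, 2, 3, 4, 6, 9}.
Its 3×3 block (box 7) already contains {1, 2, 3, 4, 5, 6, 9}.
The only value from 1–9 not eliminated is 7, so r9c2 = 7.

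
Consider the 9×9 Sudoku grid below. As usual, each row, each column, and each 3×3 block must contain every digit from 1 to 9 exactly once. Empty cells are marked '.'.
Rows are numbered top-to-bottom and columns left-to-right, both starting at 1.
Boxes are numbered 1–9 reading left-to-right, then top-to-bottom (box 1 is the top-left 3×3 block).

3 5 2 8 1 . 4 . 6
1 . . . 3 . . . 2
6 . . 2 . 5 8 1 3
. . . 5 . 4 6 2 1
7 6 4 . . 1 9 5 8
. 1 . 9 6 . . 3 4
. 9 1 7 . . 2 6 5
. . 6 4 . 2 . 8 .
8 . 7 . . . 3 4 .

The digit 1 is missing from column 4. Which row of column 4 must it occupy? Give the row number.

Consider where 1 can go in column 4.
r2c4 is out (row 2 already has a 1).
r5c4 is out (row 5 already has a 1).
So the only cell in column 4 that can hold 1 is r9c4.
That is row 9.

9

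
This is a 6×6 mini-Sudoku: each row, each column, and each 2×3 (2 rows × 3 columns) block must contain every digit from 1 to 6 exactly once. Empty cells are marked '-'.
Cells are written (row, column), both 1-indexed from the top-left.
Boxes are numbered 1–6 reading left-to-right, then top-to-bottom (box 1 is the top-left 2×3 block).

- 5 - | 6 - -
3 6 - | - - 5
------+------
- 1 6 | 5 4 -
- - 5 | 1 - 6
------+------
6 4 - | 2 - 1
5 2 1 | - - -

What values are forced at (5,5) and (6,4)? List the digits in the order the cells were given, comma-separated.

5,3

For (5,5):
  Consider where 5 can go in row 5.
  (5,3) is out (column 3 already has a 5).
  So the only cell in row 5 that can hold 5 is (5,5).
  So (5,5) = 5.
For (6,4):
  Consider where 3 can go in column 4.
  (2,4) is out (row 2 already has a 3).
  So the only cell in column 4 that can hold 3 is (6,4).
  So (6,4) = 3.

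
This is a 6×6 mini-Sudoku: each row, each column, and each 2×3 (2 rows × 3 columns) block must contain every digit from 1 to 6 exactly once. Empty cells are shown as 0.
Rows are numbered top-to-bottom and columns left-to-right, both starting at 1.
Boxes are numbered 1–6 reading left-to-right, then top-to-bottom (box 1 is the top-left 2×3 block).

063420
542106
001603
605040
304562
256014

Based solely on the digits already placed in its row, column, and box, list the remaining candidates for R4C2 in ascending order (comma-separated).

2,3

Row 4 already contains {4, 5, 6}.
Column 2 already contains {4, 5, 6}.
Its 2×3 block (box 3) already contains {1, 5, 6}.
Removing those from 1–6 leaves {2, 3} as the candidates for R4C2.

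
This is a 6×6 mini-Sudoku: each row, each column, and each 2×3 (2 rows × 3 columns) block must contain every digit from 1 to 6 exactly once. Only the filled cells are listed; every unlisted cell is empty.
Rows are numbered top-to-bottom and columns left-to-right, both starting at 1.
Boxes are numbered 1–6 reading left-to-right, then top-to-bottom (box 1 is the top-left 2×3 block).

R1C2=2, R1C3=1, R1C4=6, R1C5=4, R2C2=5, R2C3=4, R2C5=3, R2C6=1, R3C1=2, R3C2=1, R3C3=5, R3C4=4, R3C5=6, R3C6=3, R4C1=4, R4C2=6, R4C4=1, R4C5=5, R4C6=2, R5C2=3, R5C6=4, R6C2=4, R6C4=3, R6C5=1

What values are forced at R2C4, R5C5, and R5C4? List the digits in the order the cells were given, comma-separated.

For R2C4:
  Row 2 already contains {1, 3, 4, 5}.
  Column 4 already contains {1, 3, 4, 6}.
  Its 2×3 block (box 2) already contains {1, 3, 4, 6}.
  The only value from 1–6 not eliminated is 2, so R2C4 = 2.
For R5C5:
  Row 5 already contains {3, 4}.
  Column 5 already contains {1, 3, 4, 5, 6}.
  Its 2×3 block (box 6) already contains {1, 3, 4}.
  The only value from 1–6 not eliminated is 2, so R5C5 = 2.
For R5C4:
  Consider where 5 can go in column 4.
  R2C4 is out (row 2 already has a 5).
  So the only cell in column 4 that can hold 5 is R5C4.
  So R5C4 = 5.

2,2,5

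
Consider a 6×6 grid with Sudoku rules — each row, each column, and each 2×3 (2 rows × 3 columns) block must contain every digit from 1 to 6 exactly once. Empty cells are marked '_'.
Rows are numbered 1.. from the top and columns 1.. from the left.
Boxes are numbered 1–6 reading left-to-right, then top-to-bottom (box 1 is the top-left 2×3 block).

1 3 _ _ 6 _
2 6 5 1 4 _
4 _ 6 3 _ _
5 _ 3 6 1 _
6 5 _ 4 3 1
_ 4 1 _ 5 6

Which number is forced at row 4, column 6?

Cell row 4, column 6 itself could take any of {2, 4} by direct elimination.
Consider where 4 can go in row 4.
row 4, column 2 is out (column 2 already has a 4).
So the only cell in row 4 that can hold 4 is row 4, column 6.
Therefore row 4, column 6 = 4.

4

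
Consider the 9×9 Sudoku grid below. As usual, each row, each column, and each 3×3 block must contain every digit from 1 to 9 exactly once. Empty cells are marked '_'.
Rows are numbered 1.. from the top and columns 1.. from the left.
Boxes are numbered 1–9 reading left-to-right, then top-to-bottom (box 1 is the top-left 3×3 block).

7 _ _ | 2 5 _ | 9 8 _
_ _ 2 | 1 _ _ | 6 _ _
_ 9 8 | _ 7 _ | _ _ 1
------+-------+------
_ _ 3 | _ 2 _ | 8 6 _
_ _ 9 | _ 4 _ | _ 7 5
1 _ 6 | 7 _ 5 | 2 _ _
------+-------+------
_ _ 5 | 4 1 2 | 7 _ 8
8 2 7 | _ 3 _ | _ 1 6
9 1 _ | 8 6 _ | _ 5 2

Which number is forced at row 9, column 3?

4

Row 9 already contains {1, 2, 5, 6, 8, 9}.
Column 3 already contains {2, 3, 5, 6, 7, 8, 9}.
Its 3×3 block (box 7) already contains {1, 2, 5, 7, 8, 9}.
The only value from 1–9 not eliminated is 4, so row 9, column 3 = 4.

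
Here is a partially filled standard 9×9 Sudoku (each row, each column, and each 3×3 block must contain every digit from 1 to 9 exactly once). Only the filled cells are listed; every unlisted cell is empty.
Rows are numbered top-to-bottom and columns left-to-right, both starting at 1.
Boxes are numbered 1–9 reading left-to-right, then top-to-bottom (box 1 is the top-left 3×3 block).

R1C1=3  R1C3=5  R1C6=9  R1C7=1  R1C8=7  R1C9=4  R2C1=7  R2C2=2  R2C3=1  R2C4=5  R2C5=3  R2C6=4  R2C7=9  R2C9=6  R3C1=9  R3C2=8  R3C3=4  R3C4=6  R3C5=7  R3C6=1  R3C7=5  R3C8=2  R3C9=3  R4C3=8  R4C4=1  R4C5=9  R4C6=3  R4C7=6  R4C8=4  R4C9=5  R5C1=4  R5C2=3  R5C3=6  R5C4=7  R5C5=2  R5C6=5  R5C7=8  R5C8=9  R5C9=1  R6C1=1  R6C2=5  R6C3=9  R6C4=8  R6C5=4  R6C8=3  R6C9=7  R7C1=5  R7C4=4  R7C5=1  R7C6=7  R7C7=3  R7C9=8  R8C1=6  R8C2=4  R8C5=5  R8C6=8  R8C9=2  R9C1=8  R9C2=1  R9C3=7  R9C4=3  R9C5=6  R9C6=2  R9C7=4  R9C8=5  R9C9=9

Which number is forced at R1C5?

Row 1 already contains {1, 3, 4, 5, 7, 9}.
Column 5 already contains {1, 2, 3, 4, 5, 6, 7, 9}.
Its 3×3 block (box 2) already contains {1, 3, 4, 5, 6, 7, 9}.
The only value from 1–9 not eliminated is 8, so R1C5 = 8.

8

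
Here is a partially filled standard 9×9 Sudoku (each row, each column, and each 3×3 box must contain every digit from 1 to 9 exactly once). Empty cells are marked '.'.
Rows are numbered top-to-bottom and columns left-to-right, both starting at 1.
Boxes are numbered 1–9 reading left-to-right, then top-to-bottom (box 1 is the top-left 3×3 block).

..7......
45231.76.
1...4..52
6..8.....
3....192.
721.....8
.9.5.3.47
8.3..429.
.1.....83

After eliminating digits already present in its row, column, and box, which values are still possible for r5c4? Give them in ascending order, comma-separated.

4,6,7

Row 5 already contains {1, 2, 3, 9}.
Column 4 already contains {3, 5, 8}.
Its 3×3 block (box 5) already contains {1, 8}.
Removing those from 1–9 leaves {4, 6, 7} as the candidates for r5c4.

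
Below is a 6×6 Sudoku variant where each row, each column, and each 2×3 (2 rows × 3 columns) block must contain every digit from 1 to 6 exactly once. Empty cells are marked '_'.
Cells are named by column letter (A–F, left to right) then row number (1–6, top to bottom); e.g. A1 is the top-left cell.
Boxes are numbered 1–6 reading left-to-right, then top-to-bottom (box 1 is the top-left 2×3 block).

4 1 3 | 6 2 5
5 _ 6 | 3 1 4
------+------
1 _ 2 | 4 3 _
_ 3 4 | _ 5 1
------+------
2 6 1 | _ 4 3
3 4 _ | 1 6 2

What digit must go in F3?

Row 3 already contains {1, 2, 3, 4}.
Column F already contains {1, 2, 3, 4, 5}.
Its 2×3 block (box 4) already contains {1, 3, 4, 5}.
The only value from 1–6 not eliminated is 6, so F3 = 6.

6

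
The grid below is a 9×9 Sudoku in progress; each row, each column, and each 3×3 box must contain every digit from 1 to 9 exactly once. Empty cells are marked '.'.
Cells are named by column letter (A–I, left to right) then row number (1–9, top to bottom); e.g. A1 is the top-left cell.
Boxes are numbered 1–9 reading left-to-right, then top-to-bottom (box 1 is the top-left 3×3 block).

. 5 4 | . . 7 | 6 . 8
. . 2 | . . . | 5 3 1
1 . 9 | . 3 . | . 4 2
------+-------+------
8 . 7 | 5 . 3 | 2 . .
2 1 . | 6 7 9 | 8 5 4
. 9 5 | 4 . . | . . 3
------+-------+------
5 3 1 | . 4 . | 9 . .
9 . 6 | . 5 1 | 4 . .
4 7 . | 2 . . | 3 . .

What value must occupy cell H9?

Cell H9 itself could take any of {1, 6, 8} by direct elimination.
Consider where 1 can go in box 9.
H7 is out (row 7 already has a 1).
I7 is out (row 7 already has a 1).
H8 is out (row 8 already has a 1).
I8 is out (row 8 already has a 1).
I9 is out (column I already has a 1).
So the only cell in box 9 that can hold 1 is H9.
Therefore H9 = 1.

1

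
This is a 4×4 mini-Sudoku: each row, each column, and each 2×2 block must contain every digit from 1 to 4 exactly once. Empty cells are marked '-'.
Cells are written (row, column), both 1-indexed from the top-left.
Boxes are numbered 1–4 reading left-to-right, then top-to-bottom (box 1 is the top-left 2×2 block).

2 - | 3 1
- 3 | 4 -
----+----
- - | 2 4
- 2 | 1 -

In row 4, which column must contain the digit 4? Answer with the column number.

Consider where 4 can go in row 4.
(4,4) is out (column 4 already has a 4).
So the only cell in row 4 that can hold 4 is (4,1).
That is column 1.

1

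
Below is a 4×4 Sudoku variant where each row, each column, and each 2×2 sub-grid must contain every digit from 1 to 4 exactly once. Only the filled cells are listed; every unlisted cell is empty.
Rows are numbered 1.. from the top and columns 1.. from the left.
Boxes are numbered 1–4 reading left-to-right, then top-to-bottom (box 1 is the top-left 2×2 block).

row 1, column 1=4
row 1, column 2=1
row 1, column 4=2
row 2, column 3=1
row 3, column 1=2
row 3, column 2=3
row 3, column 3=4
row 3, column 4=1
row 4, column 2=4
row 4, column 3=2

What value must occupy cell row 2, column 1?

Row 2 already contains {1}.
Column 1 already contains {2, 4}.
Its 2×2 block (box 1) already contains {1, 4}.
The only value from 1–4 not eliminated is 3, so row 2, column 1 = 3.

3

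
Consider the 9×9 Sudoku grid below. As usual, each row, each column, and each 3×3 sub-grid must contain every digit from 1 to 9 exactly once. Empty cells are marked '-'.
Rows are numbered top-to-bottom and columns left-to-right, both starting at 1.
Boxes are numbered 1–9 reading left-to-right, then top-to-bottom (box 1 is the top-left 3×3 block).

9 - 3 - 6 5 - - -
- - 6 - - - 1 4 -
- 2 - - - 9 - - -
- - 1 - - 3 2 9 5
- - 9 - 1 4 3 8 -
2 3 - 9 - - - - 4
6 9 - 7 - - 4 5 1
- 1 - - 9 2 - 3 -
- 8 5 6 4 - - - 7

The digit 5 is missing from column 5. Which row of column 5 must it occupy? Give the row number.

6

Consider where 5 can go in column 5.
R2C5 is out (box 2 already has a 5).
R3C5 is out (box 2 already has a 5).
R4C5 is out (row 4 already has a 5).
R7C5 is out (row 7 already has a 5).
So the only cell in column 5 that can hold 5 is R6C5.
That is row 6.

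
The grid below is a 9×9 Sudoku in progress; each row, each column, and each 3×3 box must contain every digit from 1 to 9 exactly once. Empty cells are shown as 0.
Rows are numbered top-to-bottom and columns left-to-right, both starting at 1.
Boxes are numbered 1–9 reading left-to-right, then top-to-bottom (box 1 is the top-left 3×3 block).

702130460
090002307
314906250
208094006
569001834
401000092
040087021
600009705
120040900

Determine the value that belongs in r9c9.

3

Cell r9c9 itself could take any of {3, 8} by direct elimination.
Consider where 3 can go in box 9.
r7c7 is out (column 7 already has a 3).
r8c8 is out (column 8 already has a 3).
r9c8 is out (column 8 already has a 3).
So the only cell in box 9 that can hold 3 is r9c9.
Therefore r9c9 = 3.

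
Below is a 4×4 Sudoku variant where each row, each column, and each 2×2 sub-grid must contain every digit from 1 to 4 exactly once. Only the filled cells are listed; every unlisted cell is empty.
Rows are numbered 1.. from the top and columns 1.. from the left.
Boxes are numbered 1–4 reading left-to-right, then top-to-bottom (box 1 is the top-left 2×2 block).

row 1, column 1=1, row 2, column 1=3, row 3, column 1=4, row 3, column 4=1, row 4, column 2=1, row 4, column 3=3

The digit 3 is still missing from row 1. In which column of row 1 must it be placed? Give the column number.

Consider where 3 can go in row 1.
row 1, column 2 is out (box 1 already has a 3).
row 1, column 3 is out (column 3 already has a 3).
So the only cell in row 1 that can hold 3 is row 1, column 4.
That is column 4.

4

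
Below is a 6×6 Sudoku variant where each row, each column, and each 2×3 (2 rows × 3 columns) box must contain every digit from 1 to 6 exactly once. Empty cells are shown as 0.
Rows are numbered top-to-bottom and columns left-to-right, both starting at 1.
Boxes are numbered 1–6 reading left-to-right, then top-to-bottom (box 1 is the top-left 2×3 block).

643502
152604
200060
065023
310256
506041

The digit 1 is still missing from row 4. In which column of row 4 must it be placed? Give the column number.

4

Consider where 1 can go in row 4.
R4C1 is out (column 1 already has a 1).
So the only cell in row 4 that can hold 1 is R4C4.
That is column 4.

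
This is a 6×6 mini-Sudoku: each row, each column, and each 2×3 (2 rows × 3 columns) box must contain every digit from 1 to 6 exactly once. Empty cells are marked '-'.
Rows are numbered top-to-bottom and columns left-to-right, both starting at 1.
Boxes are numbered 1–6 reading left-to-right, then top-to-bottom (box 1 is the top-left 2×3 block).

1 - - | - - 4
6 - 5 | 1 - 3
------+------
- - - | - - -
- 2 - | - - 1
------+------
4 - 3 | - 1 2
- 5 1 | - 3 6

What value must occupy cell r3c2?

1

Cell r3c2 itself could take any of {1, 3, 4, 6} by direct elimination.
Consider where 1 can go in row 3.
r3c1 is out (column 1 already has a 1).
r3c3 is out (column 3 already has a 1).
r3c4 is out (column 4 already has a 1).
r3c5 is out (column 5 already has a 1).
r3c6 is out (column 6 already has a 1).
So the only cell in row 3 that can hold 1 is r3c2.
Therefore r3c2 = 1.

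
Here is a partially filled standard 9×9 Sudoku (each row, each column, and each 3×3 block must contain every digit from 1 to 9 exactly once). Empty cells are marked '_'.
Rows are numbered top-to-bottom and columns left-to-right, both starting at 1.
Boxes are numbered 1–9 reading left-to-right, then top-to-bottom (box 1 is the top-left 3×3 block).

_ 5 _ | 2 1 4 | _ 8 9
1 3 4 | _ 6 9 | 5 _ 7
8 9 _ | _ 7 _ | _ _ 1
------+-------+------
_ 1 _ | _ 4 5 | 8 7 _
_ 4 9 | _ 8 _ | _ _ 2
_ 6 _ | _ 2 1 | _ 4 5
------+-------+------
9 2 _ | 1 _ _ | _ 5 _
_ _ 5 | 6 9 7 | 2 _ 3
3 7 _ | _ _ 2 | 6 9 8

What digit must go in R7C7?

Cell R7C7 itself could take any of {4, 7} by direct elimination.
Consider where 7 can go in row 7.
R7C3 is out (box 7 already has a 7).
R7C5 is out (column 5 already has a 7).
R7C6 is out (column 6 already has a 7).
R7C9 is out (column 9 already has a 7).
So the only cell in row 7 that can hold 7 is R7C7.
Therefore R7C7 = 7.

7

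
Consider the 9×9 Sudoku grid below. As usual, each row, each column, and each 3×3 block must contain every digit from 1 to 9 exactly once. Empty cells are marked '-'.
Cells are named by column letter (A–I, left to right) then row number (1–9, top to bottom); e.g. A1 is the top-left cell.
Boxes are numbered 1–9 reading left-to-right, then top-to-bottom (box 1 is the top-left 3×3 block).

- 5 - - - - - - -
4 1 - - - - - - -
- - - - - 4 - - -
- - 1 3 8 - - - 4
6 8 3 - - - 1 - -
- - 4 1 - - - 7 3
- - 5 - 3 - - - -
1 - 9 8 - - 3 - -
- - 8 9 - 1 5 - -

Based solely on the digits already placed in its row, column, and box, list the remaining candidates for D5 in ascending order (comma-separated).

2,4,5,7

Row 5 already contains {1, 3, 6, 8}.
Column D already contains {1, 3, 8, 9}.
Its 3×3 block (box 5) already contains {1, 3, 8}.
Removing those from 1–9 leaves {2, 4, 5, 7} as the candidates for D5.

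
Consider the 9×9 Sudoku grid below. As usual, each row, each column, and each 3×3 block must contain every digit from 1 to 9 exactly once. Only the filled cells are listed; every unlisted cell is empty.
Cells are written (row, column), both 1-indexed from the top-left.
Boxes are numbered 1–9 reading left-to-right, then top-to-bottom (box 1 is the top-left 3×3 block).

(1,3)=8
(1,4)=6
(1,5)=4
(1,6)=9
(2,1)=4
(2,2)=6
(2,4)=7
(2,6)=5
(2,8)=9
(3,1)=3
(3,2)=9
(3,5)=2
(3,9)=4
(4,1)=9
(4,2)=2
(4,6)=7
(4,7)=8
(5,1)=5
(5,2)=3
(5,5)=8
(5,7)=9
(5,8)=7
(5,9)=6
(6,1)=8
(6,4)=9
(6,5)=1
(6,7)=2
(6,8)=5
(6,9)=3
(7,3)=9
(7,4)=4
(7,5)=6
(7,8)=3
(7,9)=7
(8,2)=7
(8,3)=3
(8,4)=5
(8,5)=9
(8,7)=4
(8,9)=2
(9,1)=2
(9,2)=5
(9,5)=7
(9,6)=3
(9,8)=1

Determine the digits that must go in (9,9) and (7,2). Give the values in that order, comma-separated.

9,8

For (9,9):
  Consider where 9 can go in row 9.
  (9,3) is out (column 3 already has a 9).
  (9,4) is out (column 4 already has a 9).
  (9,7) is out (column 7 already has a 9).
  So the only cell in row 9 that can hold 9 is (9,9).
  So (9,9) = 9.
For (7,2):
  Consider where 8 can go in column 2.
  (1,2) is out (row 1 already has a 8).
  (6,2) is out (row 6 already has a 8).
  So the only cell in column 2 that can hold 8 is (7,2).
  So (7,2) = 8.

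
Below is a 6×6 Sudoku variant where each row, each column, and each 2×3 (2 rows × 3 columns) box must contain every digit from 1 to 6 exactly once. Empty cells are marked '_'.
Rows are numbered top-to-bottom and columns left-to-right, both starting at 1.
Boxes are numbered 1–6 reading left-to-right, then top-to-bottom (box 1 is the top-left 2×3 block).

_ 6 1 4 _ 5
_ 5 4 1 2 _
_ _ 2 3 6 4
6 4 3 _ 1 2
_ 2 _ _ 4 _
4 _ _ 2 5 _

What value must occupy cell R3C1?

5

Cell R3C1 itself could take any of {1, 5} by direct elimination.
Consider where 5 can go in row 3.
R3C2 is out (column 2 already has a 5).
So the only cell in row 3 that can hold 5 is R3C1.
Therefore R3C1 = 5.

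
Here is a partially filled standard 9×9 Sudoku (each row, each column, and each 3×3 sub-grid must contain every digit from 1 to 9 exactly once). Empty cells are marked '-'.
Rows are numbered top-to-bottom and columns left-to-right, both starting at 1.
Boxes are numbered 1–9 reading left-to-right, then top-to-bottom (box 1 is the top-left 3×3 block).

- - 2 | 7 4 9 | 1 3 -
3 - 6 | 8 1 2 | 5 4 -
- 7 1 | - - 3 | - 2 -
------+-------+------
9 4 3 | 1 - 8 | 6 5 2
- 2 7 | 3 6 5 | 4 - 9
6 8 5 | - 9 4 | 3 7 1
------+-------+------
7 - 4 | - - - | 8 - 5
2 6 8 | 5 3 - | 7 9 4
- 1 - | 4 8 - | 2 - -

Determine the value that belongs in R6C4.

2

Row 6 already contains {1, 3, 4, 5, 6, 7, 8, 9}.
Column 4 already contains {1, 3, 4, 5, 7, 8}.
Its 3×3 block (box 5) already contains {1, 3, 4, 5, 6, 8, 9}.
The only value from 1–9 not eliminated is 2, so R6C4 = 2.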